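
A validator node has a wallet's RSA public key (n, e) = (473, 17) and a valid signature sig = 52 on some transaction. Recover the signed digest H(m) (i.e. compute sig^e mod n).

Squares mod 473: sig^1≡52, sig^2≡339, sig^4≡455, sig^8≡324, sig^16≡443
17 = 16 + 1, so sig^17 ≡ 443·52 ≡ 332 (mod 473)

332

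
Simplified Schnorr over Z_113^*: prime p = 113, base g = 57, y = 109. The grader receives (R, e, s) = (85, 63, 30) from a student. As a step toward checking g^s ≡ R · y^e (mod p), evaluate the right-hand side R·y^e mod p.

85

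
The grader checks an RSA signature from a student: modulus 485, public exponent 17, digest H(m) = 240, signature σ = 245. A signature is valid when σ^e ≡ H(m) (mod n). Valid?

σ^2 ≡ 245^2 = 60025 ≡ 370
σ^4 ≡ 370^2 = 136900 ≡ 130
σ^8 ≡ 130^2 = 16900 ≡ 410
σ^16 ≡ 410^2 = 168100 ≡ 290
17 = 16 + 1, so σ^17 ≡ 290·245 ≡ 240 (mod 485)
Since 240 equals the digest 240, verification succeeds.

yes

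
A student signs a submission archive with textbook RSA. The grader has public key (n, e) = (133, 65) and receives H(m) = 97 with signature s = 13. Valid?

yes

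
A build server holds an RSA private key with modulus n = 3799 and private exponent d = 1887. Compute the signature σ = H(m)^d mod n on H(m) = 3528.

(H(m))^2 ≡ 3528^2 = 12446784 ≡ 1260
(H(m))^4 ≡ 1260^2 = 1587600 ≡ 3417
(H(m))^8 ≡ 3417^2 = 11675889 ≡ 1562
(H(m))^16 ≡ 1562^2 = 2439844 ≡ 886
(H(m))^32 ≡ 886^2 = 784996 ≡ 2402
(H(m))^64 ≡ 2402^2 = 5769604 ≡ 2722
(H(m))^128 ≡ 2722^2 = 7409284 ≡ 1234
(H(m))^256 ≡ 1234^2 = 1522756 ≡ 3156
(H(m))^512 ≡ 3156^2 = 9960336 ≡ 3157
(H(m))^1024 ≡ 3157^2 = 9966649 ≡ 1872
1887 = 1024 + 512 + 256 + 64 + 16 + 8 + 4 + 2 + 1, so (H(m))^1887 ≡ 1872·3157·3156·2722·886·1562·3417·1260·3528 ≡ 1622 (mod 3799)

1622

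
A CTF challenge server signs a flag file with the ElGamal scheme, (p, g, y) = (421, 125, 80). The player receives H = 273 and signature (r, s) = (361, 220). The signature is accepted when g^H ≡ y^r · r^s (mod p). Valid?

Left side g^H mod p:
125^2 = 15625 ≡ 48
125^4 ≡ 48^2 = 2304 ≡ 199
125^8 ≡ 199^2 = 39601 ≡ 27
125^16 ≡ 27^2 = 729 ≡ 308
125^32 ≡ 308^2 = 94864 ≡ 139
125^64 ≡ 139^2 = 19321 ≡ 376
125^128 ≡ 376^2 = 141376 ≡ 341
125^256 ≡ 341^2 = 116281 ≡ 85
273 = 256 + 16 + 1, so 125^273 ≡ 85·308·125 ≡ 67 (mod 421)
Right side y^r · r^s mod p:
80^2 = 6400 ≡ 85
80^4 ≡ 85^2 = 7225 ≡ 68
80^8 ≡ 68^2 = 4624 ≡ 414
80^16 ≡ 414^2 = 171396 ≡ 49
80^32 ≡ 49^2 = 2401 ≡ 296
80^64 ≡ 296^2 = 87616 ≡ 48
80^128 ≡ 48^2 = 2304 ≡ 199
80^256 ≡ 199^2 = 39601 ≡ 27
361 = 256 + 64 + 32 + 8 + 1, so 80^361 ≡ 27·48·296·414·80 ≡ 394 (mod 421)
361^2 = 130321 ≡ 232
361^4 ≡ 232^2 = 53824 ≡ 357
361^8 ≡ 357^2 = 127449 ≡ 307
361^16 ≡ 307^2 = 94249 ≡ 366
361^32 ≡ 366^2 = 133956 ≡ 78
361^64 ≡ 78^2 = 6084 ≡ 190
361^128 ≡ 190^2 = 36100 ≡ 315
220 = 128 + 64 + 16 + 8 + 4, so 361^220 ≡ 315·190·366·307·357 ≡ 75 (mod 421)
394·75 = 29550 ≡ 80 (mod 421)
67 ≠ 80, so verification fails.

no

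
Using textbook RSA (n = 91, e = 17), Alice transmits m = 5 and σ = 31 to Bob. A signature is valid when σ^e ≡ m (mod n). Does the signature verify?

verifies

Squares mod 91: σ^1≡31, σ^2≡51, σ^4≡53, σ^8≡79, σ^16≡53
17 = 16 + 1, so σ^17 ≡ 53·31 ≡ 5 (mod 91)
5 = m, so the signature checks out.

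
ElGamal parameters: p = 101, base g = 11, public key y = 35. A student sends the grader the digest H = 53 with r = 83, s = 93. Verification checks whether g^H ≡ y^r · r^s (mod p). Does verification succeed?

Left side g^H mod p:
11^2 = 121 ≡ 20
11^4 ≡ 20^2 = 400 ≡ 97
11^8 ≡ 97^2 = 9409 ≡ 16
11^16 ≡ 16^2 = 256 ≡ 54
11^32 ≡ 54^2 = 2916 ≡ 88
53 = 32 + 16 + 4 + 1, so 11^53 ≡ 88·54·97·11 ≡ 83 (mod 101)
Right side y^r · r^s mod p:
35^2 = 1225 ≡ 13
35^4 ≡ 13^2 = 169 ≡ 68
35^8 ≡ 68^2 = 4624 ≡ 79
35^16 ≡ 79^2 = 6241 ≡ 80
35^32 ≡ 80^2 = 6400 ≡ 37
35^64 ≡ 37^2 = 1369 ≡ 56
83 = 64 + 16 + 2 + 1, so 35^83 ≡ 56·80·13·35 ≡ 18 (mod 101)
83^2 = 6889 ≡ 21
83^4 ≡ 21^2 = 441 ≡ 37
83^8 ≡ 37^2 = 1369 ≡ 56
83^16 ≡ 56^2 = 3136 ≡ 5
83^32 ≡ 5^2 = 25
83^64 ≡ 25^2 = 625 ≡ 19
93 = 64 + 16 + 8 + 4 + 1, so 83^93 ≡ 19·5·56·37·83 ≡ 61 (mod 101)
18·61 = 1098 ≡ 88 (mod 101)
83 ≠ 88, so verification fails.

fails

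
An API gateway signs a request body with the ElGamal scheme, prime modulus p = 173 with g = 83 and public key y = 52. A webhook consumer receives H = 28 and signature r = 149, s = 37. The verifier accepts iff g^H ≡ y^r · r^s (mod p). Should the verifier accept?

Left side g^H mod p:
83^2 = 6889 ≡ 142
83^4 ≡ 142^2 = 20164 ≡ 96
83^8 ≡ 96^2 = 9216 ≡ 47
83^16 ≡ 47^2 = 2209 ≡ 133
28 = 16 + 8 + 4, so 83^28 ≡ 133·47·96 ≡ 132 (mod 173)
Right side y^r · r^s mod p:
52^2 = 2704 ≡ 109
52^4 ≡ 109^2 = 11881 ≡ 117
52^8 ≡ 117^2 = 13689 ≡ 22
52^16 ≡ 22^2 = 484 ≡ 138
52^32 ≡ 138^2 = 19044 ≡ 14
52^64 ≡ 14^2 = 196 ≡ 23
52^128 ≡ 23^2 = 529 ≡ 10
149 = 128 + 16 + 4 + 1, so 52^149 ≡ 10·138·117·52 ≡ 57 (mod 173)
149^2 = 22201 ≡ 57
149^4 ≡ 57^2 = 3249 ≡ 135
149^8 ≡ 135^2 = 18225 ≡ 60
149^16 ≡ 60^2 = 3600 ≡ 140
149^32 ≡ 140^2 = 19600 ≡ 51
37 = 32 + 4 + 1, so 149^37 ≡ 51·135·149 ≡ 148 (mod 173)
57·148 = 8436 ≡ 132 (mod 173)
132 ≡ 132 (mod 173), so the signature is genuine.

accept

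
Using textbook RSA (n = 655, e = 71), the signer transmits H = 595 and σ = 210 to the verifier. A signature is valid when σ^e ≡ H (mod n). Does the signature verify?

σ^71 mod 655 = 595
Since 595 equals the digest 595, verification succeeds.

verifies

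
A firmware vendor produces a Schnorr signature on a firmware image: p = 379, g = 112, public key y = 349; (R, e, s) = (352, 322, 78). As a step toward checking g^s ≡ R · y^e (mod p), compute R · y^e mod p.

349^2 = 121801 ≡ 142
349^4 ≡ 142^2 = 20164 ≡ 77
349^8 ≡ 77^2 = 5929 ≡ 244
349^16 ≡ 244^2 = 59536 ≡ 33
349^32 ≡ 33^2 = 1089 ≡ 331
349^64 ≡ 331^2 = 109561 ≡ 30
349^128 ≡ 30^2 = 900 ≡ 142
349^256 ≡ 142^2 = 20164 ≡ 77
322 = 256 + 64 + 2, so 349^322 ≡ 77·30·142 ≡ 185 (mod 379)
R · y^e ≡ 352·185 = 65120 ≡ 311 (mod 379)

311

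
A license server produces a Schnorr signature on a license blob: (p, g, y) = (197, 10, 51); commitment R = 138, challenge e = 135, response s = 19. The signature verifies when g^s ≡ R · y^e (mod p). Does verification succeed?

g^s mod p:
10^2 = 100
10^4 ≡ 100^2 = 10000 ≡ 150
10^8 ≡ 150^2 = 22500 ≡ 42
10^16 ≡ 42^2 = 1764 ≡ 188
19 = 16 + 2 + 1, so 10^19 ≡ 188·100·10 ≡ 62 (mod 197)
R · y^e mod p:
51^2 = 2601 ≡ 40
51^4 ≡ 40^2 = 1600 ≡ 24
51^8 ≡ 24^2 = 576 ≡ 182
51^16 ≡ 182^2 = 33124 ≡ 28
51^32 ≡ 28^2 = 784 ≡ 193
51^64 ≡ 193^2 = 37249 ≡ 16
51^128 ≡ 16^2 = 256 ≡ 59
135 = 128 + 4 + 2 + 1, so 51^135 ≡ 59·24·40·51 ≡ 29 (mod 197)
138·29 = 4002 ≡ 62 (mod 197)
62 ≡ 62 (mod 197); signature holds.

passes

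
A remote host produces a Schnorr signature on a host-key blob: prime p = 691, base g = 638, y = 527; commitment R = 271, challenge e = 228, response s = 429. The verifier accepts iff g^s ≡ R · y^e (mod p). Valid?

yes

g^s mod p:
638^2 = 407044 ≡ 45
638^4 ≡ 45^2 = 2025 ≡ 643
638^8 ≡ 643^2 = 413449 ≡ 231
638^16 ≡ 231^2 = 53361 ≡ 154
638^32 ≡ 154^2 = 23716 ≡ 222
638^64 ≡ 222^2 = 49284 ≡ 223
638^128 ≡ 223^2 = 49729 ≡ 668
638^256 ≡ 668^2 = 446224 ≡ 529
429 = 256 + 128 + 32 + 8 + 4 + 1, so 638^429 ≡ 529·668·222·231·643·638 ≡ 310 (mod 691)
R · y^e mod p:
527^2 = 277729 ≡ 638
527^4 ≡ 638^2 = 407044 ≡ 45
527^8 ≡ 45^2 = 2025 ≡ 643
527^16 ≡ 643^2 = 413449 ≡ 231
527^32 ≡ 231^2 = 53361 ≡ 154
527^64 ≡ 154^2 = 23716 ≡ 222
527^128 ≡ 222^2 = 49284 ≡ 223
228 = 128 + 64 + 32 + 4, so 527^228 ≡ 223·222·154·45 ≡ 608 (mod 691)
271·608 = 164768 ≡ 310 (mod 691)
310 ≡ 310 (mod 691); signature holds.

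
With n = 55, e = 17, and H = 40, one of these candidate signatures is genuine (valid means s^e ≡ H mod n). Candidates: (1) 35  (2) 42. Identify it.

Candidate 1: 35^2 = 1225 ≡ 15; 35^4 ≡ 15^2 = 225 ≡ 5; 35^8 ≡ 5^2 = 25; 35^16 ≡ 25^2 = 625 ≡ 20; 17 = 16 + 1, so 35^17 ≡ 20·35 ≡ 40 (mod 55)
  → matches H = 40
Candidate 2: 42^2 = 1764 ≡ 4; 42^4 ≡ 4^2 = 16; 42^8 ≡ 16^2 = 256 ≡ 36; 42^16 ≡ 36^2 = 1296 ≡ 31; 17 = 16 + 1, so 42^17 ≡ 31·42 ≡ 37 (mod 55)

1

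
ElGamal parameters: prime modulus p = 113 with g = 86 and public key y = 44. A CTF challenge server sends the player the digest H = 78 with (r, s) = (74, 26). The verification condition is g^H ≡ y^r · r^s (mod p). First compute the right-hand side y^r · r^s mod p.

44^2 = 1936 ≡ 15
44^4 ≡ 15^2 = 225 ≡ 112
44^8 ≡ 112^2 = 12544 ≡ 1
44^16 ≡ 1^2 = 1
44^32 ≡ 1^2 = 1
44^64 ≡ 1^2 = 1
74 = 64 + 8 + 2, so 44^74 ≡ 1·1·15 ≡ 15 (mod 113)
74^2 = 5476 ≡ 52
74^4 ≡ 52^2 = 2704 ≡ 105
74^8 ≡ 105^2 = 11025 ≡ 64
74^16 ≡ 64^2 = 4096 ≡ 28
26 = 16 + 8 + 2, so 74^26 ≡ 28·64·52 ≡ 72 (mod 113)
y^r · r^s ≡ 15·72 = 1080 ≡ 63 (mod 113)

63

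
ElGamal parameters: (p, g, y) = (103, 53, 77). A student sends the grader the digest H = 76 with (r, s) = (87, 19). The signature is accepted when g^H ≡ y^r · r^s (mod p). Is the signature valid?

invalid

Left side g^H mod p:
53^2 = 2809 ≡ 28
53^4 ≡ 28^2 = 784 ≡ 63
53^8 ≡ 63^2 = 3969 ≡ 55
53^16 ≡ 55^2 = 3025 ≡ 38
53^32 ≡ 38^2 = 1444 ≡ 2
53^64 ≡ 2^2 = 4
76 = 64 + 8 + 4, so 53^76 ≡ 4·55·63 ≡ 58 (mod 103)
Right side y^r · r^s mod p:
77^2 = 5929 ≡ 58
77^4 ≡ 58^2 = 3364 ≡ 68
77^8 ≡ 68^2 = 4624 ≡ 92
77^16 ≡ 92^2 = 8464 ≡ 18
77^32 ≡ 18^2 = 324 ≡ 15
77^64 ≡ 15^2 = 225 ≡ 19
87 = 64 + 16 + 4 + 2 + 1, so 77^87 ≡ 19·18·68·58·77 ≡ 10 (mod 103)
87^2 = 7569 ≡ 50
87^4 ≡ 50^2 = 2500 ≡ 28
87^8 ≡ 28^2 = 784 ≡ 63
87^16 ≡ 63^2 = 3969 ≡ 55
19 = 16 + 2 + 1, so 87^19 ≡ 55·50·87 ≡ 84 (mod 103)
10·84 = 840 ≡ 16 (mod 103)
58 ≠ 16, so verification fails.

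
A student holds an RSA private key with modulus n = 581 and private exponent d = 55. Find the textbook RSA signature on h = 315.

h^2 ≡ 315^2 = 99225 ≡ 455
h^4 ≡ 455^2 = 207025 ≡ 189
h^8 ≡ 189^2 = 35721 ≡ 280
h^16 ≡ 280^2 = 78400 ≡ 546
h^32 ≡ 546^2 = 298116 ≡ 63
55 = 32 + 16 + 4 + 2 + 1, so h^55 ≡ 63·546·189·455·315 ≡ 364 (mod 581)

364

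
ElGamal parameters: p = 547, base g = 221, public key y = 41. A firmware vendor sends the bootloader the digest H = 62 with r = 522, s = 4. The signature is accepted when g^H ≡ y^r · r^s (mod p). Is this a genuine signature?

genuine

Left side g^H mod p:
221^2 = 48841 ≡ 158
221^4 ≡ 158^2 = 24964 ≡ 349
221^8 ≡ 349^2 = 121801 ≡ 367
221^16 ≡ 367^2 = 134689 ≡ 127
221^32 ≡ 127^2 = 16129 ≡ 266
62 = 32 + 16 + 8 + 4 + 2, so 221^62 ≡ 266·127·367·349·158 ≡ 67 (mod 547)
Right side y^r · r^s mod p:
41^2 = 1681 ≡ 40
41^4 ≡ 40^2 = 1600 ≡ 506
41^8 ≡ 506^2 = 256036 ≡ 40
41^16 ≡ 40^2 = 1600 ≡ 506
41^32 ≡ 506^2 = 256036 ≡ 40
41^64 ≡ 40^2 = 1600 ≡ 506
41^128 ≡ 506^2 = 256036 ≡ 40
41^256 ≡ 40^2 = 1600 ≡ 506
41^512 ≡ 506^2 = 256036 ≡ 40
522 = 512 + 8 + 2, so 41^522 ≡ 40·40·40 ≡ 1 (mod 547)
522^2 = 272484 ≡ 78
522^4 ≡ 78^2 = 6084 ≡ 67
1·67 = 67 ≡ 67 (mod 547)
67 ≡ 67 (mod 547), so the signature is genuine.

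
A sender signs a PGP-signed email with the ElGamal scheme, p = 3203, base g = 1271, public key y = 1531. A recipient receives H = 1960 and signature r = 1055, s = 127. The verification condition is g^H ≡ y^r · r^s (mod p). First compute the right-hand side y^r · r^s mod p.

545

Squares mod 3203: 1531^1≡1531, 1531^2≡2568, 1531^4≡2850, 1531^8≡2895, 1531^16≡1977, 1531^32≡869, 1531^64≡2456, 1531^128≡687, 1531^256≡1128, 1531^512≡793, 1531^1024≡1061
1055 = 1024 + 16 + 8 + 4 + 2 + 1, so 1531^1055 ≡ 1061·1977·2895·2850·2568·1531 ≡ 1324 (mod 3203)
Squares mod 3203: 1055^1≡1055, 1055^2≡1584, 1055^4≡1107, 1055^8≡1903, 1055^16≡2019, 1055^32≡2145, 1055^64≡1517
127 = 64 + 32 + 16 + 8 + 4 + 2 + 1, so 1055^127 ≡ 1517·2145·2019·1903·1107·1584·1055 ≡ 806 (mod 3203)
y^r · r^s ≡ 1324·806 = 1067144 ≡ 545 (mod 3203)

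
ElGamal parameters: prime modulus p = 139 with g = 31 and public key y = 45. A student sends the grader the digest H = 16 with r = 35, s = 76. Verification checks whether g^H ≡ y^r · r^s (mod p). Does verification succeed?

fails

Left side g^H mod p:
Squares mod 139: 31^1≡31, 31^2≡127, 31^4≡5, 31^8≡25, 31^16≡69
31^16 ≡ 69 (mod 139)
Right side y^r · r^s mod p:
Squares mod 139: 45^1≡45, 45^2≡79, 45^4≡125, 45^8≡57, 45^16≡52, 45^32≡63
35 = 32 + 2 + 1, so 45^35 ≡ 63·79·45 ≡ 36 (mod 139)
Squares mod 139: 35^1≡35, 35^2≡113, 35^4≡120, 35^8≡83, 35^16≡78, 35^32≡107, 35^64≡51
76 = 64 + 8 + 4, so 35^76 ≡ 51·83·120 ≡ 54 (mod 139)
36·54 = 1944 ≡ 137 (mod 139)
69 ≠ 137, so verification fails.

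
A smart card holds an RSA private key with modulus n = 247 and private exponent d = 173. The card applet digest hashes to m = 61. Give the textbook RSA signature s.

m^2 ≡ 61^2 = 3721 ≡ 16
m^4 ≡ 16^2 = 256 ≡ 9
m^8 ≡ 9^2 = 81
m^16 ≡ 81^2 = 6561 ≡ 139
m^32 ≡ 139^2 = 19321 ≡ 55
m^64 ≡ 55^2 = 3025 ≡ 61
m^128 ≡ 61^2 = 3721 ≡ 16
173 = 128 + 32 + 8 + 4 + 1, so m^173 ≡ 16·55·81·9·61 ≡ 16 (mod 247)

16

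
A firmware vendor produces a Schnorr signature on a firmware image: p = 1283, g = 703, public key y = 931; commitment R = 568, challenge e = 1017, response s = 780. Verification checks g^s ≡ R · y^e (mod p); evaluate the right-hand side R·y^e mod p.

687

Squares mod 1283: 931^1≡931, 931^2≡736, 931^4≡270, 931^8≡1052, 931^16≡758, 931^32≡1063, 931^64≡929, 931^128≡865, 931^256≡236, 931^512≡527
1017 = 512 + 256 + 128 + 64 + 32 + 16 + 8 + 1, so 931^1017 ≡ 527·236·865·929·1063·758·1052·931 ≡ 1038 (mod 1283)
R · y^e ≡ 568·1038 = 589584 ≡ 687 (mod 1283)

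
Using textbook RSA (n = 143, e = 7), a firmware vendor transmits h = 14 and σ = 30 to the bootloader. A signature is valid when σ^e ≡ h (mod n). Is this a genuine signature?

Squares mod 143: σ^1≡30, σ^2≡42, σ^4≡48
7 = 4 + 2 + 1, so σ^7 ≡ 48·42·30 ≡ 134 (mod 143)
σ^7 mod 143 = 134, but h = 14.

forged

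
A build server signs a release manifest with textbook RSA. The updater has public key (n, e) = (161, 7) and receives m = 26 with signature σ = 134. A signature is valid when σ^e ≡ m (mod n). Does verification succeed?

fails

σ^2 ≡ 134^2 = 17956 ≡ 85
σ^4 ≡ 85^2 = 7225 ≡ 141
7 = 4 + 2 + 1, so σ^7 ≡ 141·85·134 ≡ 15 (mod 161)
σ^7 mod 161 = 15, but m = 26.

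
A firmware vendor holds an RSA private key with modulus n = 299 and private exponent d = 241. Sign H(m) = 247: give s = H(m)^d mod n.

65

Squares mod 299: (H(m))^1≡247, (H(m))^2≡13, (H(m))^4≡169, (H(m))^8≡156, (H(m))^16≡117, (H(m))^32≡234, (H(m))^64≡39, (H(m))^128≡26
241 = 128 + 64 + 32 + 16 + 1, so (H(m))^241 ≡ 26·39·234·117·247 ≡ 65 (mod 299)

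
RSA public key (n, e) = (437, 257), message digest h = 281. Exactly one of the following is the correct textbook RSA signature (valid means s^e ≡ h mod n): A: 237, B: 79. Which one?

Candidate A: Squares mod 437: 237^1≡237, 237^2≡233, 237^4≡101, 237^8≡150, 237^16≡213, 237^32≡358, 237^64≡123, 237^128≡271, 237^256≡25; 257 = 256 + 1, so 237^257 ≡ 25·237 ≡ 244 (mod 437)
Candidate B: Squares mod 437: 79^1≡79, 79^2≡123, 79^4≡271, 79^8≡25, 79^16≡188, 79^32≡384, 79^64≡187, 79^128≡9, 79^256≡81; 257 = 256 + 1, so 79^257 ≡ 81·79 ≡ 281 (mod 437)
  → matches h = 281

B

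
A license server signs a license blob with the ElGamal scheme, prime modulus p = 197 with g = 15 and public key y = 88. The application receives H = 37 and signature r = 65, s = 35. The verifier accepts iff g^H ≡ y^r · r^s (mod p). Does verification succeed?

Left side g^H mod p:
15^37 mod 197 = 157
Right side y^r · r^s mod p:
88^65 mod 197 = 23
65^35 mod 197 = 161
23·161 = 3703 ≡ 157 (mod 197)
157 ≡ 157 (mod 197), so the signature is genuine.

passes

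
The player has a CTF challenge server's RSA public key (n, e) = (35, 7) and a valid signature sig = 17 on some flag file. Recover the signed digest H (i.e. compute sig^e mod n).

3

sig^2 ≡ 17^2 = 289 ≡ 9
sig^4 ≡ 9^2 = 81 ≡ 11
7 = 4 + 2 + 1, so sig^7 ≡ 11·9·17 ≡ 3 (mod 35)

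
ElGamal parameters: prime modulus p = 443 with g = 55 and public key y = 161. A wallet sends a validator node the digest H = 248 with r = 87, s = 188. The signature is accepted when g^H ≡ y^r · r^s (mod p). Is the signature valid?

Left side g^H mod p:
Squares mod 443: 55^1≡55, 55^2≡367, 55^4≡17, 55^8≡289, 55^16≡237, 55^32≡351, 55^64≡47, 55^128≡437
248 = 128 + 64 + 32 + 16 + 8, so 55^248 ≡ 437·47·351·237·289 ≡ 414 (mod 443)
Right side y^r · r^s mod p:
Squares mod 443: 161^1≡161, 161^2≡227, 161^4≡141, 161^8≡389, 161^16≡258, 161^32≡114, 161^64≡149
87 = 64 + 16 + 4 + 2 + 1, so 161^87 ≡ 149·258·141·227·161 ≡ 113 (mod 443)
Squares mod 443: 87^1≡87, 87^2≡38, 87^4≡115, 87^8≡378, 87^16≡238, 87^32≡383, 87^64≡56, 87^128≡35
188 = 128 + 32 + 16 + 8 + 4, so 87^188 ≡ 35·383·238·378·115 ≡ 383 (mod 443)
113·383 = 43279 ≡ 308 (mod 443)
414 ≠ 308, so verification fails.

invalid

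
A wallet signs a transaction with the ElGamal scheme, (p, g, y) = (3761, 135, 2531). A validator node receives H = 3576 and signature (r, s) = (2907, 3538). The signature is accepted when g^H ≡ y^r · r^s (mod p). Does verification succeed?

fails

Left side g^H mod p:
Squares mod 3761: 135^1≡135, 135^2≡3181, 135^4≡1671, 135^8≡1579, 135^16≡3459, 135^32≡940, 135^64≡3526, 135^128≡2571, 135^256≡1964, 135^512≡2271, 135^1024≡1110, 135^2048≡2253
3576 = 2048 + 1024 + 256 + 128 + 64 + 32 + 16 + 8, so 135^3576 ≡ 2253·1110·1964·2571·3526·940·3459·1579 ≡ 2425 (mod 3761)
Right side y^r · r^s mod p:
Squares mod 3761: 2531^1≡2531, 2531^2≡978, 2531^4≡1190, 2531^8≡1964, 2531^16≡2271, 2531^32≡1110, 2531^64≡2253, 2531^128≡2420, 2531^256≡523, 2531^512≡2737, 2531^1024≡3018, 2531^2048≡2943
2907 = 2048 + 512 + 256 + 64 + 16 + 8 + 2 + 1, so 2531^2907 ≡ 2943·2737·523·2253·2271·1964·978·2531 ≡ 1575 (mod 3761)
Squares mod 3761: 2907^1≡2907, 2907^2≡3443, 2907^4≡3338, 2907^8≡2162, 2907^16≡3082, 2907^32≡2199, 2907^64≡2716, 2907^128≡1335, 2907^256≡3272, 2907^512≡2178, 2907^1024≡1063, 2907^2048≡1669
3538 = 2048 + 1024 + 256 + 128 + 64 + 16 + 2, so 2907^3538 ≡ 1669·1063·3272·1335·2716·3082·3443 ≡ 2676 (mod 3761)
1575·2676 = 4214700 ≡ 2380 (mod 3761)
2425 ≠ 2380, so verification fails.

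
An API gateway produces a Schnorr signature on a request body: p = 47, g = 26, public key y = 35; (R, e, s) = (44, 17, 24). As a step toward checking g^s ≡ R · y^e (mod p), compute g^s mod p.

21

26^2 = 676 ≡ 18
26^4 ≡ 18^2 = 324 ≡ 42
26^8 ≡ 42^2 = 1764 ≡ 25
26^16 ≡ 25^2 = 625 ≡ 14
24 = 16 + 8, so 26^24 ≡ 14·25 ≡ 21 (mod 47)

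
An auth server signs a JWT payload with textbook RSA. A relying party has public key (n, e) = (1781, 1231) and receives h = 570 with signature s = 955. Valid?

no

s^2 ≡ 955^2 = 912025 ≡ 153
s^4 ≡ 153^2 = 23409 ≡ 256
s^8 ≡ 256^2 = 65536 ≡ 1420
s^16 ≡ 1420^2 = 2016400 ≡ 308
s^32 ≡ 308^2 = 94864 ≡ 471
s^64 ≡ 471^2 = 221841 ≡ 997
s^128 ≡ 997^2 = 994009 ≡ 211
s^256 ≡ 211^2 = 44521 ≡ 1777
s^512 ≡ 1777^2 = 3157729 ≡ 16
s^1024 ≡ 16^2 = 256
1231 = 1024 + 128 + 64 + 8 + 4 + 2 + 1, so s^1231 ≡ 256·211·997·1420·256·153·955 ≡ 878 (mod 1781)
The recovered value 878 does not match the digest 570.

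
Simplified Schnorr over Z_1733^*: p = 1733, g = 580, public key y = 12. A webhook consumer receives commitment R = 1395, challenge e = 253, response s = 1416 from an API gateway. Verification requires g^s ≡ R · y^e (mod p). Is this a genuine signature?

g^s mod p:
Squares mod 1733: 580^1≡580, 580^2≡198, 580^4≡1078, 580^8≡974, 580^16≡725, 580^32≡526, 580^64≡1129, 580^128≡886, 580^256≡1680, 580^512≡1076, 580^1024≡132
1416 = 1024 + 256 + 128 + 8, so 580^1416 ≡ 132·1680·886·974 ≡ 1014 (mod 1733)
R · y^e mod p:
Squares mod 1733: 12^1≡12, 12^2≡144, 12^4≡1673, 12^8≡134, 12^16≡626, 12^32≡218, 12^64≡733, 12^128≡59
253 = 128 + 64 + 32 + 16 + 8 + 4 + 1, so 12^253 ≡ 59·733·218·626·134·1673·12 ≡ 1730 (mod 1733)
1395·1730 = 2413350 ≡ 1014 (mod 1733)
1014 ≡ 1014 (mod 1733); signature holds.

genuine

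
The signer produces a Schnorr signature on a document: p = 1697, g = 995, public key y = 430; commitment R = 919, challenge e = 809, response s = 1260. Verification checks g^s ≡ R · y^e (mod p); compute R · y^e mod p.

430^809 mod 1697 = 131
R · y^e ≡ 919·131 = 120389 ≡ 1599 (mod 1697)

1599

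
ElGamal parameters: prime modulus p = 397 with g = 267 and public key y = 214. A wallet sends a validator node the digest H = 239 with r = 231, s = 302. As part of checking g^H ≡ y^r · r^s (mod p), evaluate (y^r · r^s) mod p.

214^2 = 45796 ≡ 141
214^4 ≡ 141^2 = 19881 ≡ 31
214^8 ≡ 31^2 = 961 ≡ 167
214^16 ≡ 167^2 = 27889 ≡ 99
214^32 ≡ 99^2 = 9801 ≡ 273
214^64 ≡ 273^2 = 74529 ≡ 290
214^128 ≡ 290^2 = 84100 ≡ 333
231 = 128 + 64 + 32 + 4 + 2 + 1, so 214^231 ≡ 333·290·273·31·141·214 ≡ 334 (mod 397)
231^2 = 53361 ≡ 163
231^4 ≡ 163^2 = 26569 ≡ 367
231^8 ≡ 367^2 = 134689 ≡ 106
231^16 ≡ 106^2 = 11236 ≡ 120
231^32 ≡ 120^2 = 14400 ≡ 108
231^64 ≡ 108^2 = 11664 ≡ 151
231^128 ≡ 151^2 = 22801 ≡ 172
231^256 ≡ 172^2 = 29584 ≡ 206
302 = 256 + 32 + 8 + 4 + 2, so 231^302 ≡ 206·108·106·367·163 ≡ 287 (mod 397)
y^r · r^s ≡ 334·287 = 95858 ≡ 181 (mod 397)

181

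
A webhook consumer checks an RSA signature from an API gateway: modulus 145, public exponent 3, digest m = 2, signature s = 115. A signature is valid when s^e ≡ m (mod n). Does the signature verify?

does not verify

s^2 ≡ 115^2 = 13225 ≡ 30
3 = 2 + 1, so s^3 ≡ 30·115 ≡ 115 (mod 145)
The recovered value 115 does not match the digest 2.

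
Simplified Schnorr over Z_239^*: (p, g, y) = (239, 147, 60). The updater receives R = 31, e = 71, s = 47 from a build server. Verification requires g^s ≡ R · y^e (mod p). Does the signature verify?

does not verify

g^s mod p:
147^2 = 21609 ≡ 99
147^4 ≡ 99^2 = 9801 ≡ 2
147^8 ≡ 2^2 = 4
147^16 ≡ 4^2 = 16
147^32 ≡ 16^2 = 256 ≡ 17
47 = 32 + 8 + 4 + 2 + 1, so 147^47 ≡ 17·4·2·99·147 ≡ 49 (mod 239)
R · y^e mod p:
60^2 = 3600 ≡ 15
60^4 ≡ 15^2 = 225
60^8 ≡ 225^2 = 50625 ≡ 196
60^16 ≡ 196^2 = 38416 ≡ 176
60^32 ≡ 176^2 = 30976 ≡ 145
60^64 ≡ 145^2 = 21025 ≡ 232
71 = 64 + 4 + 2 + 1, so 60^71 ≡ 232·225·15·60 ≡ 9 (mod 239)
31·9 = 279 ≡ 40 (mod 239)
49 ≠ 40; the check fails.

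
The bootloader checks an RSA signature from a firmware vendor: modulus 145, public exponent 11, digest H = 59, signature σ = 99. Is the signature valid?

Squares mod 145: σ^1≡99, σ^2≡86, σ^4≡1, σ^8≡1
11 = 8 + 2 + 1, so σ^11 ≡ 1·86·99 ≡ 104 (mod 145)
104 ≠ 59, so verification fails.

invalid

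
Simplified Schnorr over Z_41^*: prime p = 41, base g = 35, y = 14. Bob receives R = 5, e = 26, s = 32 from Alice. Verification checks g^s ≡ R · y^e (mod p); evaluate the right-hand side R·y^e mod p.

37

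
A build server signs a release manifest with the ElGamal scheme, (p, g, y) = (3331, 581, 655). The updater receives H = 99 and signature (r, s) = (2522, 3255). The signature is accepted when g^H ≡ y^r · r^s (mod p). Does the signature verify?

Left side g^H mod p:
Squares mod 3331: 581^1≡581, 581^2≡1130, 581^4≡1127, 581^8≡1018, 581^16≡383, 581^32≡125, 581^64≡2301
99 = 64 + 32 + 2 + 1, so 581^99 ≡ 2301·125·1130·581 ≡ 1285 (mod 3331)
Right side y^r · r^s mod p:
Squares mod 3331: 655^1≡655, 655^2≡2657, 655^4≡1260, 655^8≡2044, 655^16≡862, 655^32≡231, 655^64≡65, 655^128≡894, 655^256≡3127, 655^512≡1644, 655^1024≡1295, 655^2048≡1532
2522 = 2048 + 256 + 128 + 64 + 16 + 8 + 2, so 655^2522 ≡ 1532·3127·894·65·862·2044·2657 ≡ 172 (mod 3331)
Squares mod 3331: 2522^1≡2522, 2522^2≡1605, 2522^4≡1162, 2522^8≡1189, 2522^16≡1377, 2522^32≡790, 2522^64≡1203, 2522^128≡1555, 2522^256≡3050, 2522^512≡2348, 2522^1024≡299, 2522^2048≡2795
3255 = 2048 + 1024 + 128 + 32 + 16 + 4 + 2 + 1, so 2522^3255 ≡ 2795·299·1555·790·1377·1162·1605·2522 ≡ 1886 (mod 3331)
172·1886 = 324392 ≡ 1285 (mod 3331)
1285 ≡ 1285 (mod 3331), so the signature is genuine.

verifies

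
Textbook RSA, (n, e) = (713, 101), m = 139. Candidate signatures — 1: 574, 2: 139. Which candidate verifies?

2

Candidate 1: 574^101 mod 713 = 574
Candidate 2: 139^101 mod 713 = 139
  → matches m = 139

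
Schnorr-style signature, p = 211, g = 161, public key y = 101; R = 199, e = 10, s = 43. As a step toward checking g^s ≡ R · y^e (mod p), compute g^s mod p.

Squares mod 211: 161^1≡161, 161^2≡179, 161^4≡180, 161^8≡117, 161^16≡185, 161^32≡43
43 = 32 + 8 + 2 + 1, so 161^43 ≡ 43·117·179·161 ≡ 161 (mod 211)

161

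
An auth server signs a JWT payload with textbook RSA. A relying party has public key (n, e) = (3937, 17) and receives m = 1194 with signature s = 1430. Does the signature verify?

s^2 ≡ 1430^2 = 2044900 ≡ 1597
s^4 ≡ 1597^2 = 2550409 ≡ 3170
s^8 ≡ 3170^2 = 10048900 ≡ 1676
s^16 ≡ 1676^2 = 2808976 ≡ 1895
17 = 16 + 1, so s^17 ≡ 1895·1430 ≡ 1194 (mod 3937)
1194 = m, so the signature checks out.

verifies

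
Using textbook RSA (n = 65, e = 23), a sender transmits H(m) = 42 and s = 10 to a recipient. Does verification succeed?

s^2 ≡ 10^2 = 100 ≡ 35
s^4 ≡ 35^2 = 1225 ≡ 55
s^8 ≡ 55^2 = 3025 ≡ 35
s^16 ≡ 35^2 = 1225 ≡ 55
23 = 16 + 4 + 2 + 1, so s^23 ≡ 55·55·35·10 ≡ 30 (mod 65)
30 ≠ 42, so verification fails.

fails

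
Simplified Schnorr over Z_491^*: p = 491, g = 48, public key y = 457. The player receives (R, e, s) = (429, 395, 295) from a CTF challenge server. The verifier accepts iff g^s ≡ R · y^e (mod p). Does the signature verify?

does not verify

g^s mod p:
48^2 = 2304 ≡ 340
48^4 ≡ 340^2 = 115600 ≡ 215
48^8 ≡ 215^2 = 46225 ≡ 71
48^16 ≡ 71^2 = 5041 ≡ 131
48^32 ≡ 131^2 = 17161 ≡ 467
48^64 ≡ 467^2 = 218089 ≡ 85
48^128 ≡ 85^2 = 7225 ≡ 351
48^256 ≡ 351^2 = 123201 ≡ 451
295 = 256 + 32 + 4 + 2 + 1, so 48^295 ≡ 451·467·215·340·48 ≡ 438 (mod 491)
R · y^e mod p:
457^2 = 208849 ≡ 174
457^4 ≡ 174^2 = 30276 ≡ 325
457^8 ≡ 325^2 = 105625 ≡ 60
457^16 ≡ 60^2 = 3600 ≡ 163
457^32 ≡ 163^2 = 26569 ≡ 55
457^64 ≡ 55^2 = 3025 ≡ 79
457^128 ≡ 79^2 = 6241 ≡ 349
457^256 ≡ 349^2 = 121801 ≡ 33
395 = 256 + 128 + 8 + 2 + 1, so 457^395 ≡ 33·349·60·174·457 ≡ 27 (mod 491)
429·27 = 11583 ≡ 290 (mod 491)
438 ≠ 290; the check fails.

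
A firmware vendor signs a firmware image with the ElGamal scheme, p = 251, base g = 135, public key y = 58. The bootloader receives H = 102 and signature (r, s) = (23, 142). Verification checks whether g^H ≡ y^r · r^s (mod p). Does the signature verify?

does not verify

Left side g^H mod p:
135^2 = 18225 ≡ 153
135^4 ≡ 153^2 = 23409 ≡ 66
135^8 ≡ 66^2 = 4356 ≡ 89
135^16 ≡ 89^2 = 7921 ≡ 140
135^32 ≡ 140^2 = 19600 ≡ 22
135^64 ≡ 22^2 = 484 ≡ 233
102 = 64 + 32 + 4 + 2, so 135^102 ≡ 233·22·66·153 ≡ 124 (mod 251)
Right side y^r · r^s mod p:
58^2 = 3364 ≡ 101
58^4 ≡ 101^2 = 10201 ≡ 161
58^8 ≡ 161^2 = 25921 ≡ 68
58^16 ≡ 68^2 = 4624 ≡ 106
23 = 16 + 4 + 2 + 1, so 58^23 ≡ 106·161·101·58 ≡ 81 (mod 251)
23^2 = 529 ≡ 27
23^4 ≡ 27^2 = 729 ≡ 227
23^8 ≡ 227^2 = 51529 ≡ 74
23^16 ≡ 74^2 = 5476 ≡ 205
23^32 ≡ 205^2 = 42025 ≡ 108
23^64 ≡ 108^2 = 11664 ≡ 118
23^128 ≡ 118^2 = 13924 ≡ 119
142 = 128 + 8 + 4 + 2, so 23^142 ≡ 119·74·227·27 ≡ 197 (mod 251)
81·197 = 15957 ≡ 144 (mod 251)
124 ≠ 144, so verification fails.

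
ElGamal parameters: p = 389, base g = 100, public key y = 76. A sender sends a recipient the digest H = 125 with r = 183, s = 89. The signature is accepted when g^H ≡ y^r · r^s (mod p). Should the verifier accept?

accept

Left side g^H mod p:
100^125 mod 389 = 62
Right side y^r · r^s mod p:
76^183 mod 389 = 325
183^89 mod 389 = 230
325·230 = 74750 ≡ 62 (mod 389)
62 ≡ 62 (mod 389), so the signature is genuine.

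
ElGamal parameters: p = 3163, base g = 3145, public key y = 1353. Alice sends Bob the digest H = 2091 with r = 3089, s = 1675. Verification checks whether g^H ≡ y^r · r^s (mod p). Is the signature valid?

Left side g^H mod p:
3145^2 = 9891025 ≡ 324
3145^4 ≡ 324^2 = 104976 ≡ 597
3145^8 ≡ 597^2 = 356409 ≡ 2153
3145^16 ≡ 2153^2 = 4635409 ≡ 1614
3145^32 ≡ 1614^2 = 2604996 ≡ 1847
3145^64 ≡ 1847^2 = 3411409 ≡ 1695
3145^128 ≡ 1695^2 = 2873025 ≡ 1021
3145^256 ≡ 1021^2 = 1042441 ≡ 1814
3145^512 ≡ 1814^2 = 3290596 ≡ 1076
3145^1024 ≡ 1076^2 = 1157776 ≡ 118
3145^2048 ≡ 118^2 = 13924 ≡ 1272
2091 = 2048 + 32 + 8 + 2 + 1, so 3145^2091 ≡ 1272·1847·2153·324·3145 ≡ 1331 (mod 3163)
Right side y^r · r^s mod p:
1353^2 = 1830609 ≡ 2395
1353^4 ≡ 2395^2 = 5736025 ≡ 1506
1353^8 ≡ 1506^2 = 2268036 ≡ 165
1353^16 ≡ 165^2 = 27225 ≡ 1921
1353^32 ≡ 1921^2 = 3690241 ≡ 2183
1353^64 ≡ 2183^2 = 4765489 ≡ 2011
1353^128 ≡ 2011^2 = 4044121 ≡ 1807
1353^256 ≡ 1807^2 = 3265249 ≡ 1033
1353^512 ≡ 1033^2 = 1067089 ≡ 1158
1353^1024 ≡ 1158^2 = 1340964 ≡ 3015
1353^2048 ≡ 3015^2 = 9090225 ≡ 2926
3089 = 2048 + 1024 + 16 + 1, so 1353^3089 ≡ 2926·3015·1921·1353 ≡ 2818 (mod 3163)
3089^2 = 9541921 ≡ 2313
3089^4 ≡ 2313^2 = 5349969 ≡ 1336
3089^8 ≡ 1336^2 = 1784896 ≡ 964
3089^16 ≡ 964^2 = 929296 ≡ 2537
3089^32 ≡ 2537^2 = 6436369 ≡ 2827
3089^64 ≡ 2827^2 = 7991929 ≡ 2191
3089^128 ≡ 2191^2 = 4800481 ≡ 2210
3089^256 ≡ 2210^2 = 4884100 ≡ 428
3089^512 ≡ 428^2 = 183184 ≡ 2893
3089^1024 ≡ 2893^2 = 8369449 ≡ 151
1675 = 1024 + 512 + 128 + 8 + 2 + 1, so 3089^1675 ≡ 151·2893·2210·964·2313·3089 ≡ 1188 (mod 3163)
2818·1188 = 3347784 ≡ 1330 (mod 3163)
1331 ≠ 1330, so verification fails.

invalid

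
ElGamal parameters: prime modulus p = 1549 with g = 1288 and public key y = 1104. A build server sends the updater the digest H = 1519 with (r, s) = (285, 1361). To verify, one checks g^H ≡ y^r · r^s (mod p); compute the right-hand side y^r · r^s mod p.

637

Squares mod 1549: 1104^1≡1104, 1104^2≡1302, 1104^4≡598, 1104^8≡1334, 1104^16≡1304, 1104^32≡1163, 1104^64≡292, 1104^128≡69, 1104^256≡114
285 = 256 + 16 + 8 + 4 + 1, so 1104^285 ≡ 114·1304·1334·598·1104 ≡ 978 (mod 1549)
Squares mod 1549: 285^1≡285, 285^2≡677, 285^4≡1374, 285^8≡1194, 285^16≡556, 285^32≡885, 285^64≡980, 285^128≡20, 285^256≡400, 285^512≡453, 285^1024≡741
1361 = 1024 + 256 + 64 + 16 + 1, so 285^1361 ≡ 741·400·980·556·285 ≡ 1339 (mod 1549)
y^r · r^s ≡ 978·1339 = 1309542 ≡ 637 (mod 1549)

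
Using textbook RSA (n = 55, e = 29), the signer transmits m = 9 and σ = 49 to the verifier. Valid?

σ^2 ≡ 49^2 = 2401 ≡ 36
σ^4 ≡ 36^2 = 1296 ≡ 31
σ^8 ≡ 31^2 = 961 ≡ 26
σ^16 ≡ 26^2 = 676 ≡ 16
29 = 16 + 8 + 4 + 1, so σ^29 ≡ 16·26·31·49 ≡ 9 (mod 55)
Since 9 equals the digest 9, verification succeeds.

yes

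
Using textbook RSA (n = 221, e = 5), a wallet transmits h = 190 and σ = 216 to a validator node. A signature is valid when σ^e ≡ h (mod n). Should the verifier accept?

σ^2 ≡ 216^2 = 46656 ≡ 25
σ^4 ≡ 25^2 = 625 ≡ 183
5 = 4 + 1, so σ^5 ≡ 183·216 ≡ 190 (mod 221)
Since 190 equals the digest 190, verification succeeds.

accept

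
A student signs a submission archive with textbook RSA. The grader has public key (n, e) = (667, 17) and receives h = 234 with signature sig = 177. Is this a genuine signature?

genuine

sig^2 ≡ 177^2 = 31329 ≡ 647
sig^4 ≡ 647^2 = 418609 ≡ 400
sig^8 ≡ 400^2 = 160000 ≡ 587
sig^16 ≡ 587^2 = 344569 ≡ 397
17 = 16 + 1, so sig^17 ≡ 397·177 ≡ 234 (mod 667)
234 = h, so the signature checks out.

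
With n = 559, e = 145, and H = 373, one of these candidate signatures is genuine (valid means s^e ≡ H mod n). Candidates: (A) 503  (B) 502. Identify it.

Candidate A: Squares mod 559: 503^1≡503, 503^2≡341, 503^4≡9, 503^8≡81, 503^16≡412, 503^32≡367, 503^64≡529, 503^128≡341; 145 = 128 + 16 + 1, so 503^145 ≡ 341·412·503 ≡ 373 (mod 559)
  → matches H = 373
Candidate B: Squares mod 559: 502^1≡502, 502^2≡454, 502^4≡404, 502^8≡547, 502^16≡144, 502^32≡53, 502^64≡14, 502^128≡196; 145 = 128 + 16 + 1, so 502^145 ≡ 196·144·502 ≡ 34 (mod 559)

A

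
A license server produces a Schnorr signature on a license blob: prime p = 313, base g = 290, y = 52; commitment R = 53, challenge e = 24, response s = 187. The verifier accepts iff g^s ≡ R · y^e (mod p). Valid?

yes

g^s mod p:
290^187 mod 313 = 283
R · y^e mod p:
52^24 mod 313 = 277
53·277 = 14681 ≡ 283 (mod 313)
283 ≡ 283 (mod 313); signature holds.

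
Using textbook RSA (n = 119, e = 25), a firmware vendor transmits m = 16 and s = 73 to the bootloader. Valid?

Squares mod 119: s^1≡73, s^2≡93, s^4≡81, s^8≡16, s^16≡18
25 = 16 + 8 + 1, so s^25 ≡ 18·16·73 ≡ 80 (mod 119)
80 ≠ 16, so verification fails.

no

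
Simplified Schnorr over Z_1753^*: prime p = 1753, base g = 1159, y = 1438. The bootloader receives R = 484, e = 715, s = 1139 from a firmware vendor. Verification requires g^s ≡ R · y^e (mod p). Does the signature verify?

does not verify

g^s mod p:
Squares mod 1753: 1159^1≡1159, 1159^2≡483, 1159^4≡140, 1159^8≡317, 1159^16≡568, 1159^32≡72, 1159^64≡1678, 1159^128≡366, 1159^256≡728, 1159^512≡578, 1159^1024≡1014
1139 = 1024 + 64 + 32 + 16 + 2 + 1, so 1159^1139 ≡ 1014·1678·72·568·483·1159 ≡ 1394 (mod 1753)
R · y^e mod p:
Squares mod 1753: 1438^1≡1438, 1438^2≡1057, 1438^4≡588, 1438^8≡403, 1438^16≡1133, 1438^32≡493, 1438^64≡1135, 1438^128≡1523, 1438^256≡310, 1438^512≡1438
715 = 512 + 128 + 64 + 8 + 2 + 1, so 1438^715 ≡ 1438·1523·1135·403·1057·1438 ≡ 1598 (mod 1753)
484·1598 = 773432 ≡ 359 (mod 1753)
1394 ≠ 359; the check fails.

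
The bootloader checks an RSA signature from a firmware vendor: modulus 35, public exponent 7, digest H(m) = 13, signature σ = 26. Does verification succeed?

σ^7 mod 35 = 26
26 ≠ 13, so verification fails.

fails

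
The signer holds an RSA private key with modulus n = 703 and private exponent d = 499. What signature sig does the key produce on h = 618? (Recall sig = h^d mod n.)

Squares mod 703: h^1≡618, h^2≡195, h^4≡63, h^8≡454, h^16≡137, h^32≡491, h^64≡655, h^128≡195, h^256≡63
499 = 256 + 128 + 64 + 32 + 16 + 2 + 1, so h^499 ≡ 63·195·655·491·137·195·618 ≡ 507 (mod 703)

507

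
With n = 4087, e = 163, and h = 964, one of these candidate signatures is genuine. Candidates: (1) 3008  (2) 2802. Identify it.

1

Candidate 1: Squares mod 4087: 3008^1≡3008, 3008^2≡3533, 3008^4≡391, 3008^8≡1662, 3008^16≡3519, 3008^32≡3838, 3008^64≡696, 3008^128≡2150; 163 = 128 + 32 + 2 + 1, so 3008^163 ≡ 2150·3838·3533·3008 ≡ 964 (mod 4087)
  → matches h = 964
Candidate 2: Squares mod 4087: 2802^1≡2802, 2802^2≡77, 2802^4≡1842, 2802^8≡754, 2802^16≡423, 2802^32≡3188, 2802^64≡3062, 2802^128≡266; 163 = 128 + 32 + 2 + 1, so 2802^163 ≡ 266·3188·77·2802 ≡ 3397 (mod 4087)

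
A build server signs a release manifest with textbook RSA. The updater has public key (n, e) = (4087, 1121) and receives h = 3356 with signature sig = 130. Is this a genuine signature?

forged

Squares mod 4087: sig^1≡130, sig^2≡552, sig^4≡2266, sig^8≡1484, sig^16≡3450, sig^32≡1156, sig^64≡3974, sig^128≡508, sig^256≡583, sig^512≡668, sig^1024≡741
1121 = 1024 + 64 + 32 + 1, so sig^1121 ≡ 741·3974·1156·130 ≡ 3668 (mod 4087)
3668 ≠ 3356, so verification fails.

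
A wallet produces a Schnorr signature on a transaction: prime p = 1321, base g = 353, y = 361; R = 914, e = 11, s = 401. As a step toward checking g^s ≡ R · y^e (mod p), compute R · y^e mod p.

123

Squares mod 1321: 361^1≡361, 361^2≡863, 361^4≡1046, 361^8≡328
11 = 8 + 2 + 1, so 361^11 ≡ 328·863·361 ≡ 149 (mod 1321)
R · y^e ≡ 914·149 = 136186 ≡ 123 (mod 1321)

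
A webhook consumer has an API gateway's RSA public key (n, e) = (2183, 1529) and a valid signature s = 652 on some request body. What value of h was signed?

1303

s^2 ≡ 652^2 = 425104 ≡ 1602
s^4 ≡ 1602^2 = 2566404 ≡ 1379
s^8 ≡ 1379^2 = 1901641 ≡ 248
s^16 ≡ 248^2 = 61504 ≡ 380
s^32 ≡ 380^2 = 144400 ≡ 322
s^64 ≡ 322^2 = 103684 ≡ 1083
s^128 ≡ 1083^2 = 1172889 ≡ 618
s^256 ≡ 618^2 = 381924 ≡ 2082
s^512 ≡ 2082^2 = 4334724 ≡ 1469
s^1024 ≡ 1469^2 = 2157961 ≡ 1157
1529 = 1024 + 256 + 128 + 64 + 32 + 16 + 8 + 1, so s^1529 ≡ 1157·2082·618·1083·322·380·248·652 ≡ 1303 (mod 2183)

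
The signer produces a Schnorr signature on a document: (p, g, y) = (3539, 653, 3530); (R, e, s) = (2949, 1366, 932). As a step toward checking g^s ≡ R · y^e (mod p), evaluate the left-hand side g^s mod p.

Squares mod 3539: 653^1≡653, 653^2≡1729, 653^4≡2525, 653^8≡1886, 653^16≡301, 653^32≡2126, 653^64≡573, 653^128≡2741, 653^256≡3323, 653^512≡649
932 = 512 + 256 + 128 + 32 + 4, so 653^932 ≡ 649·3323·2741·2126·2525 ≡ 3072 (mod 3539)

3072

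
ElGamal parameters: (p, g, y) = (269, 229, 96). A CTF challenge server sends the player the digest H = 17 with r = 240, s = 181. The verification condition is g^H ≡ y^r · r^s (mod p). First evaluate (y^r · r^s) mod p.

96^2 = 9216 ≡ 70
96^4 ≡ 70^2 = 4900 ≡ 58
96^8 ≡ 58^2 = 3364 ≡ 136
96^16 ≡ 136^2 = 18496 ≡ 204
96^32 ≡ 204^2 = 41616 ≡ 190
96^64 ≡ 190^2 = 36100 ≡ 54
96^128 ≡ 54^2 = 2916 ≡ 226
240 = 128 + 64 + 32 + 16, so 96^240 ≡ 226·54·190·204 ≡ 224 (mod 269)
240^2 = 57600 ≡ 34
240^4 ≡ 34^2 = 1156 ≡ 80
240^8 ≡ 80^2 = 6400 ≡ 213
240^16 ≡ 213^2 = 45369 ≡ 177
240^32 ≡ 177^2 = 31329 ≡ 125
240^64 ≡ 125^2 = 15625 ≡ 23
240^128 ≡ 23^2 = 529 ≡ 260
181 = 128 + 32 + 16 + 4 + 1, so 240^181 ≡ 260·125·177·80·240 ≡ 160 (mod 269)
y^r · r^s ≡ 224·160 = 35840 ≡ 63 (mod 269)

63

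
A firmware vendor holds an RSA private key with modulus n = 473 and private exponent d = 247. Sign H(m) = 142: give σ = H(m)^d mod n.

197

Squares mod 473: (H(m))^1≡142, (H(m))^2≡298, (H(m))^4≡353, (H(m))^8≡210, (H(m))^16≡111, (H(m))^32≡23, (H(m))^64≡56, (H(m))^128≡298
247 = 128 + 64 + 32 + 16 + 4 + 2 + 1, so (H(m))^247 ≡ 298·56·23·111·353·298·142 ≡ 197 (mod 473)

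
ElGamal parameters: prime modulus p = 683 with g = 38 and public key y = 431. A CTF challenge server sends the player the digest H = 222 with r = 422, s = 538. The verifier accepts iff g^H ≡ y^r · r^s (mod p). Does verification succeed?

Left side g^H mod p:
38^222 mod 683 = 655
Right side y^r · r^s mod p:
431^422 mod 683 = 467
422^538 mod 683 = 544
467·544 = 254048 ≡ 655 (mod 683)
655 ≡ 655 (mod 683), so the signature is genuine.

passes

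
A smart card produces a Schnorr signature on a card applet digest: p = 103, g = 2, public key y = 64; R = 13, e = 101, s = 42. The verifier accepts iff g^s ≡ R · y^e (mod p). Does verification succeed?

g^s mod p:
Squares mod 103: 2^1≡2, 2^2≡4, 2^4≡16, 2^8≡50, 2^16≡28, 2^32≡63
42 = 32 + 8 + 2, so 2^42 ≡ 63·50·4 ≡ 34 (mod 103)
R · y^e mod p:
Squares mod 103: 64^1≡64, 64^2≡79, 64^4≡61, 64^8≡13, 64^16≡66, 64^32≡30, 64^64≡76
101 = 64 + 32 + 4 + 1, so 64^101 ≡ 76·30·61·64 ≡ 66 (mod 103)
13·66 = 858 ≡ 34 (mod 103)
34 ≡ 34 (mod 103); signature holds.

passes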